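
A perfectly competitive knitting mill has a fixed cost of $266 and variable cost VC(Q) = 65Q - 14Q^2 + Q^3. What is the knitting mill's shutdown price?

The shutdown price is the minimum of AVC. VC = 65Q - 14Q^2 + Q^3, so AVC = 65 - 14Q + Q^2.
dAVC/dQ = -14 + 2Q = 0 gives Q = 7. min AVC = 65 - 14·7 + 7^2 = 16.
For P < $16 the firm produces nothing.

$16 per unit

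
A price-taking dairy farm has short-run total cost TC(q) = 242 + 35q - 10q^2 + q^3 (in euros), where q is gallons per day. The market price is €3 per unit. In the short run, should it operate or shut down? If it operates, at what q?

Variable cost is VC = 35q - 10q^2 + q^3, so AVC = VC/q = 35 - 10q + q^2 and MC = dTC/dq = 35 - 20q + 3q^2.
The AVC parabola has its vertex at q = 10/2 = 5, where AVC = 35 - 10·5 + 5^2 = €10.
Since P = €3 < min AVC = €10, price fails to cover variable cost at any output.
Shutting down limits the loss to fixed cost, €242.

Shut down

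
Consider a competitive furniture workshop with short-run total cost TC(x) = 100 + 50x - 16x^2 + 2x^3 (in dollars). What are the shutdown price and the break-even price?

Shutdown price = $18; break-even price = $40

Shutdown price = min AVC. AVC = 50 - 16x + 2x^2, with vertex at x = 4 and minimum $18.
ATC = 100/x + 50 - 16x + 2x^2. Setting dATC/dx = −100/x^2 − 16 + 4x = 0 gives x = 5 (since 4·5^3 − 16·5^2 = 100).
min ATC = 100/5 + 50 − 16·5 + 2·5^2 = $40. That is the break-even price.
Between these two prices the firm operates at a loss; above $40 it earns a profit.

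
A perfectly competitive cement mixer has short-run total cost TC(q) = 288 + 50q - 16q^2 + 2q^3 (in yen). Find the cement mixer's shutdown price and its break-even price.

Shutdown price = min AVC. AVC = 50 - 16q + 2q^2, with vertex at q = 4 and minimum ¥18.
ATC = 288/q + 50 - 16q + 2q^2. Setting dATC/dq = −288/q^2 − 16 + 4q = 0 gives q = 6 (since 4·6^3 − 16·6^2 = 288).
min ATC = 288/6 + 50 − 16·6 + 2·6^2 = ¥74. That is the break-even price.
For ¥18 ≤ P < ¥74 the firm produces at a loss; below ¥18 it shuts down.

Shutdown price = ¥18; break-even price = ¥74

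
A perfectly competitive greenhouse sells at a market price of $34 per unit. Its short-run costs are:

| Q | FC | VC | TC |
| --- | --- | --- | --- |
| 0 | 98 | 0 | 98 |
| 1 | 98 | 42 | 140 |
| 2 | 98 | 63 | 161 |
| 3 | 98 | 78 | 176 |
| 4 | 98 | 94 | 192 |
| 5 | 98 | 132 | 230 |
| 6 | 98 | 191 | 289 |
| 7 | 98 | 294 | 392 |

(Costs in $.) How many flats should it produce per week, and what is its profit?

Q = 4; profit = -$56

Profit at each row (π = 34Q − TC): Q=0: -98; Q=1: -106; Q=2: -93; Q=3: -74; Q=4: -56; Q=5: -60; Q=6: -85; Q=7: -154.
Profit is maximized at Q = 4. AVC there is 94/4 = $23.50 ≤ P, so producing beats shutting down (which would give -$98).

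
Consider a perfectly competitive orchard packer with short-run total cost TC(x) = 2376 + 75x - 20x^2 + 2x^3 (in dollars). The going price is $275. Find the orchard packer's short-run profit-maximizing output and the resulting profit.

AVC = 75 - 20x + 2x^2 has its minimum $25 at x = 5; price $275 clears that bar, so the firm operates.
With MC = 75 - 40x + 6x^2, P = MC on the upward-sloping part at x* = 10.
TR = 275·10 = 2750. TC = 2376 + 750 = 3126. Profit = 2750 − 3126 = -$376.
By producing, the firm covers all variable cost plus $2000 of fixed cost; shutting down would lose the full $2376.

Profit = -$376 at x = 10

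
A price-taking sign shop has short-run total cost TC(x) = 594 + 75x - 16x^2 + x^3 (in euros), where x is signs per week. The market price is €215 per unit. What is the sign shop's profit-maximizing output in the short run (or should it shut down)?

Produce at x = 14

Strip out fixed cost: VC = 75x - 16x^2 + x^3. Then AVC = 75 - 16x + x^2 and MC = 75 - 32x + 3x^2.
AVC is minimized where dAVC/dx = -16 + 2x = 0, at x = 8; min AVC = 75 - 16·8 + 8^2 = €11.
P = €215 exceeds min AVC = €11, so the firm stays open.
P = MC gives -140 - 32x + 3x^2 = 0, with roots -10/3 and 14. Take the larger (rising MC): x* = 14.
Check: AVC at x = 14 is €47 ≤ P, so revenue covers variable cost.
Profit = P·x − TC = 215·14 − 1252 = €1758.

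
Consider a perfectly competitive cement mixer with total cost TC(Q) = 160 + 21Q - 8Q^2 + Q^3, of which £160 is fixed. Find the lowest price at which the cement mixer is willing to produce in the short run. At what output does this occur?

The shutdown price is the minimum of AVC. VC = 21Q - 8Q^2 + Q^3, so AVC = 21 - 8Q + Q^2.
At the minimum of AVC, MC = AVC. MC = 21 - 16Q + 3Q^2; setting MC = AVC gives 2Q^2 - 8Q = 0, so Q = 4. min AVC = 5.
The firm shuts down for any P below £5.

£5 per unit, at Q = 4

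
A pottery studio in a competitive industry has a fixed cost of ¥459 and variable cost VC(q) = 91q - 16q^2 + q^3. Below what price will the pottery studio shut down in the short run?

Short-run supply begins at min AVC. From VC = 91q - 16q^2 + q^3, AVC = 91 - 16q + q^2.
At the minimum of AVC, MC = AVC. MC = 91 - 32q + 3q^2; setting MC = AVC gives 2q^2 - 16q = 0, so q = 8. min AVC = 27.
For P < ¥27 the firm produces nothing.

¥27 per unit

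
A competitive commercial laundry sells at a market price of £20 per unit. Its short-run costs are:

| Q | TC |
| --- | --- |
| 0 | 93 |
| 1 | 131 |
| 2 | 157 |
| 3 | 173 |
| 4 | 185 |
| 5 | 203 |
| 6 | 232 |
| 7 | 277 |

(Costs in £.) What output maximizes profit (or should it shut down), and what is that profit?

Compute π = P·Q − TC at each output: Q=0: -93; Q=1: -111; Q=2: -117; Q=3: -113; Q=4: -105; Q=5: -103; Q=6: -112; Q=7: -137.
Profit is highest at Q = 0. Equivalently, the lowest AVC in the table is 110/5 ≈ £22 at Q = 5, and P = £20 falls below it — price never covers variable cost, so the firm shuts down and loses only its fixed cost.

Q = 0 (shut down); profit = -£93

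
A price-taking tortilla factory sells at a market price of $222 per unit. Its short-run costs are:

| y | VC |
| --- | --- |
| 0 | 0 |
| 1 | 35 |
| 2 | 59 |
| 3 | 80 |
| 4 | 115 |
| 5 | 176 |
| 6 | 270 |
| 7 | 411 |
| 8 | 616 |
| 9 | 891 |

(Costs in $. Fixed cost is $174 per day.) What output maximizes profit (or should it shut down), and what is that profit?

y = 8; profit = $986

Profit at each row (π = 222y − TC): y=0: -174; y=1: 13; y=2: 211; y=3: 412; y=4: 599; y=5: 760; y=6: 888; y=7: 969; y=8: 986; y=9: 933.
Profit is maximized at y = 8. AVC there is 616/8 = $77 ≤ P, so producing beats shutting down (which would give -$174).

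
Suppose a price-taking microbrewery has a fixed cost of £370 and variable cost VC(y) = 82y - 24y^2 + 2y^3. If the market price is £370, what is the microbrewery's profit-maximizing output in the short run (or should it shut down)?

Produce at y = 12

Strip out fixed cost: VC = 82y - 24y^2 + 2y^3. Then AVC = 82 - 24y + 2y^2 and MC = 82 - 48y + 6y^2.
AVC hits its minimum where MC = AVC, at y = 6, giving min AVC = 82 - 24·6 + 2·6^2 = £10.
P = £370 exceeds min AVC = £10, so the firm stays open.
P = MC gives -288 - 48y + 6y^2 = 0, with roots -4 and 12. Take the larger (rising MC): y* = 12.
Check: AVC at y = 12 is £82 ≤ P, so revenue covers variable cost.
Profit = P·y − TC = 370·12 − 1354 = £3086.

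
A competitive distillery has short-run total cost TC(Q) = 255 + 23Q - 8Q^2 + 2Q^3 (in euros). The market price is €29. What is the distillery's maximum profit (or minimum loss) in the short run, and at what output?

AVC = 23 - 8Q + 2Q^2; min AVC = €15 at Q = 2. Since P = €29 ≥ min AVC, the firm produces.
MC = 23 - 16Q + 6Q^2. Setting P = MC and taking the root on the rising branch gives Q* = 3.
TR = 29·3 = 87. TC = 255 + 51 = 306. Profit = 87 − 306 = -€219.
By producing, the firm covers all variable cost plus €36 of fixed cost; shutting down would lose the full €255.

Profit = -€219 at Q = 3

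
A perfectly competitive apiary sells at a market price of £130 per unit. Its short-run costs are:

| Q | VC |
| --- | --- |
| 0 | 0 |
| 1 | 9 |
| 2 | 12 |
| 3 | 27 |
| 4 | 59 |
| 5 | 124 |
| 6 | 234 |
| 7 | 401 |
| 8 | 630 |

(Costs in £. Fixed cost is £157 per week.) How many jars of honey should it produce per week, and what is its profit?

Compute π = P·Q − TC at each output: Q=0: -157; Q=1: -36; Q=2: 91; Q=3: 206; Q=4: 304; Q=5: 369; Q=6: 389; Q=7: 352; Q=8: 253.
Profit is maximized at Q = 6. AVC there is 234/6 = £39 ≤ P, so producing beats shutting down (which would give -£157).

Q = 6; profit = £389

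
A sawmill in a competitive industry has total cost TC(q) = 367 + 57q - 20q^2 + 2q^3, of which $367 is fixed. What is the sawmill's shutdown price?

$7 per unit

The shutdown price is the minimum of AVC. VC = 57q - 20q^2 + 2q^3, so AVC = 57 - 20q + 2q^2.
At the minimum of AVC, MC = AVC. MC = 57 - 40q + 6q^2; setting MC = AVC gives 4q^2 - 20q = 0, so q = 5. min AVC = 7.
For P < $7 the firm produces nothing.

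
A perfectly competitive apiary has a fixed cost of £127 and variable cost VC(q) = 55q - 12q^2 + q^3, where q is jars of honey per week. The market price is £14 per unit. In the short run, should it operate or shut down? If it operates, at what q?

Shut down

Variable cost is VC = 55q - 12q^2 + q^3, so AVC = VC/q = 55 - 12q + q^2 and MC = dTC/dq = 55 - 24q + 3q^2.
AVC hits its minimum where MC = AVC, at q = 6, giving min AVC = 55 - 12·6 + 6^2 = £19.
P = £14 lies below min AVC = £19; no output level covers variable cost.
The firm minimizes its loss by shutting down and losing only its fixed cost of £127.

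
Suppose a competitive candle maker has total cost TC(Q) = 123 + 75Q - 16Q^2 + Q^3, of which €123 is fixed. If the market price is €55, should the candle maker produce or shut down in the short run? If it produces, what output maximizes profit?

Produce at Q = 10

Strip out fixed cost: VC = 75Q - 16Q^2 + Q^3. Then AVC = 75 - 16Q + Q^2 and MC = 75 - 32Q + 3Q^2.
The AVC parabola has its vertex at Q = 16/2 = 8, where AVC = 75 - 16·8 + 8^2 = €11.
Since P = €55 ≥ min AVC = €11, price covers variable cost and the firm should produce.
P = MC gives 20 - 32Q + 3Q^2 = 0, with roots 2/3 and 10. Take the larger (rising MC): Q* = 10.
Check: AVC at Q = 10 is €15 ≤ P, so revenue covers variable cost.
Profit = P·Q − TC = 55·10 − 273 = €277.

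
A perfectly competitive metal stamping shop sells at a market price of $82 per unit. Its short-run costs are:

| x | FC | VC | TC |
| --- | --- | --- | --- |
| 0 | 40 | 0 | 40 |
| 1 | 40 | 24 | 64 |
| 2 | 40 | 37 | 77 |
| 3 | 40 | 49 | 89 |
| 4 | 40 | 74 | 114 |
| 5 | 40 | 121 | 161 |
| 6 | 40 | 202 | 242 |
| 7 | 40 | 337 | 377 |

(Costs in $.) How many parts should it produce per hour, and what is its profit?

Compute π = P·x − TC at each output: x=0: -40; x=1: 18; x=2: 87; x=3: 157; x=4: 214; x=5: 249; x=6: 250; x=7: 197.
Profit is maximized at x = 6. AVC there is 202/6 = $33.67 ≤ P, so producing beats shutting down (which would give -$40).

x = 6; profit = $250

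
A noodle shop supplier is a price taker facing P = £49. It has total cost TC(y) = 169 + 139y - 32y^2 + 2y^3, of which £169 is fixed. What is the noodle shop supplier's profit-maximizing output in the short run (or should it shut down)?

Produce at y = 9

Strip out fixed cost: VC = 139y - 32y^2 + 2y^3. Then AVC = 139 - 32y + 2y^2 and MC = 139 - 64y + 6y^2.
The AVC parabola has its vertex at y = 32/4 = 8, where AVC = 139 - 32·8 + 2·8^2 = £11.
Because £49 ≥ £11, revenue can cover variable cost; the firm operates.
Set P = MC: 49 = 139 - 64y + 6y^2 → 90 - 64y + 6y^2 = 0. The roots are y = 5/3 and y = 9; the profit-maximizing output is on the rising part of MC, so y* = 9.
Check: AVC at y = 9 is £13 ≤ P, so revenue covers variable cost.
Profit = P·y − TC = 49·9 − 286 = £155.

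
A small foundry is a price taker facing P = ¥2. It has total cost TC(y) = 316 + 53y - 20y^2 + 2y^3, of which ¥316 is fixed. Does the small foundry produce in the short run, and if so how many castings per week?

From TC, MC = TC'(y) = 53 - 40y + 6y^2 and AVC = VC/y = 53 - 20y + 2y^2.
AVC hits its minimum where MC = AVC, at y = 5, giving min AVC = 53 - 20·5 + 2·5^2 = ¥3.
P = ¥2 lies below min AVC = ¥3; no output level covers variable cost.
Shutting down limits the loss to fixed cost, ¥316.

Shut down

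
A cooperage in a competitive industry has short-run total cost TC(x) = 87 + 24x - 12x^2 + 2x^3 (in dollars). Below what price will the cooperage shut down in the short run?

The firm shuts down when price falls below the minimum of average variable cost. AVC = VC/x = 24 - 12x + 2x^2.
dAVC/dx = -12 + 4x = 0 gives x = 3. min AVC = 24 - 12·3 + 2·3^2 = 6.
The firm shuts down for any P below $6.

$6 per unit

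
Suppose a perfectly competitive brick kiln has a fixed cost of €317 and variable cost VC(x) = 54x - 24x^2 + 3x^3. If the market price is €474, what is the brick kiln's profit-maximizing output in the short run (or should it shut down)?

Produce at x = 10

Strip out fixed cost: VC = 54x - 24x^2 + 3x^3. Then AVC = 54 - 24x + 3x^2 and MC = 54 - 48x + 9x^2.
AVC hits its minimum where MC = AVC, at x = 4, giving min AVC = 54 - 24·4 + 3·4^2 = €6.
Since P = €474 ≥ min AVC = €6, price covers variable cost and the firm should produce.
P = MC gives -420 - 48x + 9x^2 = 0, with roots -14/3 and 10. Take the larger (rising MC): x* = 10.
Check: AVC at x = 10 is €114 ≤ P, so revenue covers variable cost.
Profit = P·x − TC = 474·10 − 1457 = €3283.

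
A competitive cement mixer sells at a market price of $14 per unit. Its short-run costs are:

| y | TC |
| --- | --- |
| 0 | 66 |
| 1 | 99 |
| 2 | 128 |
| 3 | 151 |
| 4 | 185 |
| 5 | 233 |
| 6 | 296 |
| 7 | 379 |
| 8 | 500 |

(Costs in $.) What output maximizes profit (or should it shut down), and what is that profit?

y = 0 (shut down); profit = -$66

Compute π = P·y − TC at each output: y=0: -66; y=1: -85; y=2: -100; y=3: -109; y=4: -129; y=5: -163; y=6: -212; y=7: -281; y=8: -388.
Profit is highest at y = 0. Equivalently, the lowest AVC in the table is 85/3 ≈ $28.33 at y = 3, and P = $14 falls below it — price never covers variable cost, so the firm shuts down and loses only its fixed cost.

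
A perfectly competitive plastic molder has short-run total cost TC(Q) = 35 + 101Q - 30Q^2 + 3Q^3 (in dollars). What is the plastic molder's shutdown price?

The shutdown price is the minimum of AVC. VC = 101Q - 30Q^2 + 3Q^3, so AVC = 101 - 30Q + 3Q^2.
dAVC/dQ = -30 + 6Q = 0 gives Q = 5. min AVC = 101 - 30·5 + 3·5^2 = 26.
The firm shuts down for any P below $26.

$26 per unit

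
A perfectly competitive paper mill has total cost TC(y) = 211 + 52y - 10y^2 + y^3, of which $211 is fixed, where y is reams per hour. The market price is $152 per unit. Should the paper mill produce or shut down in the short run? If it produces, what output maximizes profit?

Produce at y = 10

Strip out fixed cost: VC = 52y - 10y^2 + y^3. Then AVC = 52 - 10y + y^2 and MC = 52 - 20y + 3y^2.
AVC is minimized where dAVC/dy = -10 + 2y = 0, at y = 5; min AVC = 52 - 10·5 + 5^2 = $27.
Since P = $152 ≥ min AVC = $27, price covers variable cost and the firm should produce.
Set P = MC: 152 = 52 - 20y + 3y^2 → -100 - 20y + 3y^2 = 0. The roots are y = -10/3 and y = 10; the profit-maximizing output is on the rising part of MC, so y* = 10.
Check: AVC at y = 10 is $52 ≤ P, so revenue covers variable cost.
Profit = P·y − TC = 152·10 − 731 = $789.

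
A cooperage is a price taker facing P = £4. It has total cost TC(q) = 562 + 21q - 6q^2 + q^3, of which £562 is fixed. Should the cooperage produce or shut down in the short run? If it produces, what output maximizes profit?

Shut down

Strip out fixed cost: VC = 21q - 6q^2 + q^3. Then AVC = 21 - 6q + q^2 and MC = 21 - 12q + 3q^2.
AVC hits its minimum where MC = AVC, at q = 3, giving min AVC = 21 - 6·3 + 3^2 = £12.
With P < min AVC (£4 < £12), every unit sold adds to the loss.
Best response: produce nothing and absorb the £562 fixed cost.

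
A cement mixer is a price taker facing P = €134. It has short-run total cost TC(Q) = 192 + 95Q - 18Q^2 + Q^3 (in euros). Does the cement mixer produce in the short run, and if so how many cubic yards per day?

Produce at Q = 13

Strip out fixed cost: VC = 95Q - 18Q^2 + Q^3. Then AVC = 95 - 18Q + Q^2 and MC = 95 - 36Q + 3Q^2.
The AVC parabola has its vertex at Q = 18/2 = 9, where AVC = 95 - 18·9 + 9^2 = €14.
Since P = €134 ≥ min AVC = €14, price covers variable cost and the firm should produce.
Set P = MC: 134 = 95 - 36Q + 3Q^2 → -39 - 36Q + 3Q^2 = 0. The roots are Q = -1 and Q = 13; the profit-maximizing output is on the rising part of MC, so Q* = 13.
Check: AVC at Q = 13 is €30 ≤ P, so revenue covers variable cost.
Profit = P·Q − TC = 134·13 − 582 = €1160.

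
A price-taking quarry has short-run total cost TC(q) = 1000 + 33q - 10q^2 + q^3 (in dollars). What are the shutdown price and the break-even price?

Shutdown price = min AVC. AVC = 33 - 10q + q^2, with vertex at q = 5 and minimum $8.
ATC = 1000/q + 33 - 10q + q^2. Setting dATC/dq = −1000/q^2 − 10 + 2q = 0 gives q = 10 (since 2·10^3 − 10·10^2 = 1000).
min ATC = 1000/10 + 33 − 10·10 + 10^2 = $133. That is the break-even price.
Between these two prices the firm operates at a loss; above $133 it earns a profit.

Shutdown price = $8; break-even price = $133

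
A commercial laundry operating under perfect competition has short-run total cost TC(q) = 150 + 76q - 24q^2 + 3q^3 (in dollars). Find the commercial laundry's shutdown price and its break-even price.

Shutdown price = $28; break-even price = $61

AVC = 76 - 24q + 3q^2; minimized at q = 4, giving min AVC = $28. That is the shutdown price.
ATC = 150/q + 76 - 24q + 3q^2. Setting dATC/dq = −150/q^2 − 24 + 6q = 0 gives q = 5 (since 6·5^3 − 24·5^2 = 150).
min ATC = 150/5 + 76 − 24·5 + 3·5^2 = $61. That is the break-even price.
For $28 ≤ P < $61 the firm produces at a loss; below $28 it shuts down.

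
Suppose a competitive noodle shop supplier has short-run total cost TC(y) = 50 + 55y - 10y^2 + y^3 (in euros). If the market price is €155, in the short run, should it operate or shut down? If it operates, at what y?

Produce at y = 10

Variable cost is VC = 55y - 10y^2 + y^3, so AVC = VC/y = 55 - 10y + y^2 and MC = dTC/dy = 55 - 20y + 3y^2.
AVC is minimized where dAVC/dy = -10 + 2y = 0, at y = 5; min AVC = 55 - 10·5 + 5^2 = €30.
Since P = €155 ≥ min AVC = €30, price covers variable cost and the firm should produce.
P = MC gives -100 - 20y + 3y^2 = 0, with roots -10/3 and 10. Take the larger (rising MC): y* = 10.
Check: AVC at y = 10 is €55 ≤ P, so revenue covers variable cost.
Profit = P·y − TC = 155·10 − 600 = €950.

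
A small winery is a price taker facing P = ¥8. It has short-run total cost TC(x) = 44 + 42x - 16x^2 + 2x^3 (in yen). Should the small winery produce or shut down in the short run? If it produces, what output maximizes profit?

Shut down

From TC, MC = TC'(x) = 42 - 32x + 6x^2 and AVC = VC/x = 42 - 16x + 2x^2.
The AVC parabola has its vertex at x = 16/4 = 4, where AVC = 42 - 16·4 + 2·4^2 = ¥10.
Since P = ¥8 < min AVC = ¥10, price fails to cover variable cost at any output.
Best response: produce nothing and absorb the ¥44 fixed cost.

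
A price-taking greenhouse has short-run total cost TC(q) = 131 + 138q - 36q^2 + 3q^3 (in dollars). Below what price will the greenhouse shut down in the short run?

The shutdown price is the minimum of AVC. VC = 138q - 36q^2 + 3q^3, so AVC = 138 - 36q + 3q^2.
At the minimum of AVC, MC = AVC. MC = 138 - 72q + 9q^2; setting MC = AVC gives 6q^2 - 36q = 0, so q = 6. min AVC = 30.
So the shutdown price is $30.

$30 per unit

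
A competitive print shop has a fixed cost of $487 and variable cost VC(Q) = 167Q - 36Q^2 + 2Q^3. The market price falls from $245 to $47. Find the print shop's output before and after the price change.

MC = 167 - 72Q + 6Q^2; the shutdown threshold is min AVC = $5 (at Q = 9).
With P = $245 above the shutdown price, P = MC gives Q = 13.
At P = $47 ≥ min AVC, set P = MC: Q = 10. The firm stays open but cuts output.

Output falls from 13 to 10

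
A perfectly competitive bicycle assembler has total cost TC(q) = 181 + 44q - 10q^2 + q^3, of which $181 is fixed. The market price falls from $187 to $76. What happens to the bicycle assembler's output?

MC = 44 - 20q + 3q^2; the shutdown threshold is min AVC = $19 (at q = 5).
With P = $187 above the shutdown price, P = MC gives q = 11.
At P = $76 ≥ min AVC, set P = MC: q = 8. The firm stays open but cuts output.

Output falls from 11 to 8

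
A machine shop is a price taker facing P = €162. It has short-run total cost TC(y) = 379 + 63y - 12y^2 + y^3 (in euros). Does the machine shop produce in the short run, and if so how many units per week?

Strip out fixed cost: VC = 63y - 12y^2 + y^3. Then AVC = 63 - 12y + y^2 and MC = 63 - 24y + 3y^2.
AVC is minimized where dAVC/dy = -12 + 2y = 0, at y = 6; min AVC = 63 - 12·6 + 6^2 = €27.
Since P = €162 ≥ min AVC = €27, price covers variable cost and the firm should produce.
Set P = MC: 162 = 63 - 24y + 3y^2 → -99 - 24y + 3y^2 = 0. The roots are y = -3 and y = 11; the profit-maximizing output is on the rising part of MC, so y* = 11.
Check: AVC at y = 11 is €52 ≤ P, so revenue covers variable cost.
Profit = P·y − TC = 162·11 − 951 = €831.

Produce at y = 11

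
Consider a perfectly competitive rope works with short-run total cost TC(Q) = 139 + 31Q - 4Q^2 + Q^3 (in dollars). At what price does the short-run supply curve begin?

$27 per unit

The firm shuts down when price falls below the minimum of average variable cost. AVC = VC/Q = 31 - 4Q + Q^2.
dAVC/dQ = -4 + 2Q = 0 gives Q = 2. min AVC = 31 - 4·2 + 2^2 = 27.
The firm shuts down for any P below $27.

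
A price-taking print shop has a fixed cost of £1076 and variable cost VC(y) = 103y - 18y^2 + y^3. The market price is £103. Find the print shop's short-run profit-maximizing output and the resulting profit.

Profit = -£212 at y = 12

AVC = 103 - 18y + y^2 has its minimum £22 at y = 9; price £103 clears that bar, so the firm operates.
MC = 103 - 36y + 3y^2. Setting P = MC and taking the root on the rising branch gives y* = 12.
TR = 103·12 = 1236. TC = 1076 + 372 = 1448. Profit = 1236 − 1448 = -£212.
That loss of £212 beats the £1076 the firm would lose by shutting down; producing recovers £864 of fixed cost.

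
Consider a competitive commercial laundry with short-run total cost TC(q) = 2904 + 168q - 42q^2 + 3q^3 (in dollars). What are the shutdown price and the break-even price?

Shutdown price = $21; break-even price = $333

AVC = 168 - 42q + 3q^2; minimized at q = 7, giving min AVC = $21. That is the shutdown price.
ATC = 2904/q + 168 - 42q + 3q^2. Setting dATC/dq = −2904/q^2 − 42 + 6q = 0 gives q = 11 (since 6·11^3 − 42·11^2 = 2904).
min ATC = 2904/11 + 168 − 42·11 + 3·11^2 = $333. That is the break-even price.
Between these two prices the firm operates at a loss; above $333 it earns a profit.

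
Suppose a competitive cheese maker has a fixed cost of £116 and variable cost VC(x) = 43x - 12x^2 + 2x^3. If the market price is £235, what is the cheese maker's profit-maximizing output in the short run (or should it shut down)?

From TC, MC = TC'(x) = 43 - 24x + 6x^2 and AVC = VC/x = 43 - 12x + 2x^2.
The AVC parabola has its vertex at x = 12/4 = 3, where AVC = 43 - 12·3 + 2·3^2 = £25.
Since P = £235 ≥ min AVC = £25, price covers variable cost and the firm should produce.
Set P = MC: 235 = 43 - 24x + 6x^2 → -192 - 24x + 6x^2 = 0. The roots are x = -4 and x = 8; the profit-maximizing output is on the rising part of MC, so x* = 8.
Check: AVC at x = 8 is £75 ≤ P, so revenue covers variable cost.
Profit = P·x − TC = 235·8 − 716 = £1164.

Produce at x = 8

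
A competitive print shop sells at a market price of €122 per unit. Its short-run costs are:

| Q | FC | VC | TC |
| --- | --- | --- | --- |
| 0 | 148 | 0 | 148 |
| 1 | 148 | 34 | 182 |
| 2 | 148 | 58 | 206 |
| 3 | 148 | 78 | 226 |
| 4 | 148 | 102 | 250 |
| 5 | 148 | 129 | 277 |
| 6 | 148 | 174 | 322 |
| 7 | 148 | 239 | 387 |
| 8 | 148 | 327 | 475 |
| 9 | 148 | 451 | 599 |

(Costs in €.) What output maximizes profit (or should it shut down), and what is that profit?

Tabulate TR − TC: Q=0: -148; Q=1: -60; Q=2: 38; Q=3: 140; Q=4: 238; Q=5: 333; Q=6: 410; Q=7: 467; Q=8: 501; Q=9: 499.
Profit is maximized at Q = 8. AVC there is 327/8 = €40.88 ≤ P, so producing beats shutting down (which would give -€148).

Q = 8; profit = €501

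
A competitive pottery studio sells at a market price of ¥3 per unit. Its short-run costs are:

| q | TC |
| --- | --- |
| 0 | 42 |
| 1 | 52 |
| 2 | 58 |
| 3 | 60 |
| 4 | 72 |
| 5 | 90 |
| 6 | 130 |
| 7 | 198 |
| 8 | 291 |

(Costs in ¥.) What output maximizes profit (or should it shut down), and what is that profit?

Tabulate TR − TC: q=0: -42; q=1: -49; q=2: -52; q=3: -51; q=4: -60; q=5: -75; q=6: -112; q=7: -177; q=8: -267.
Profit is highest at q = 0. Equivalently, the lowest AVC in the table is 18/3 ≈ ¥6 at q = 3, and P = ¥3 falls below it — price never covers variable cost, so the firm shuts down and loses only its fixed cost.

q = 0 (shut down); profit = -¥42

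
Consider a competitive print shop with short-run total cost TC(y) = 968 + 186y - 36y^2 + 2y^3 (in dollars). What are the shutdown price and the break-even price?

Shutdown price = min AVC. AVC = 186 - 36y + 2y^2, with vertex at y = 9 and minimum $24.
ATC = 968/y + 186 - 36y + 2y^2. Setting dATC/dy = −968/y^2 − 36 + 4y = 0 gives y = 11 (since 4·11^3 − 36·11^2 = 968).
min ATC = 968/11 + 186 − 36·11 + 2·11^2 = $120. That is the break-even price.
Between these two prices the firm operates at a loss; above $120 it earns a profit.

Shutdown price = $24; break-even price = $120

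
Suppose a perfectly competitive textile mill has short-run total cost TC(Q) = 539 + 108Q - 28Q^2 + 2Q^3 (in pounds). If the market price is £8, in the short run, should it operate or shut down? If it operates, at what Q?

Strip out fixed cost: VC = 108Q - 28Q^2 + 2Q^3. Then AVC = 108 - 28Q + 2Q^2 and MC = 108 - 56Q + 6Q^2.
AVC hits its minimum where MC = AVC, at Q = 7, giving min AVC = 108 - 28·7 + 2·7^2 = £10.
P = £8 lies below min AVC = £10; no output level covers variable cost.
The firm minimizes its loss by shutting down and losing only its fixed cost of £539.

Shut down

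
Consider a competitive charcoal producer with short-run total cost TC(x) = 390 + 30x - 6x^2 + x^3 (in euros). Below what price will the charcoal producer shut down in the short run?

€21 per unit

Short-run supply begins at min AVC. From VC = 30x - 6x^2 + x^3, AVC = 30 - 6x + x^2.
dAVC/dx = -6 + 2x = 0 gives x = 3. min AVC = 30 - 6·3 + 3^2 = 21.
So the shutdown price is €21.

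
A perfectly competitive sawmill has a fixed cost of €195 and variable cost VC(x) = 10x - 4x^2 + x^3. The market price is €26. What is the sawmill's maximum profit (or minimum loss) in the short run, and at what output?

Profit = -€131 at x = 4

AVC = 10 - 4x + x^2; min AVC = €6 at x = 2. Since P = €26 ≥ min AVC, the firm produces.
With MC = 10 - 8x + 3x^2, P = MC on the upward-sloping part at x* = 4.
TR = 26·4 = 104. TC = 195 + 40 = 235. Profit = 104 − 235 = -€131.
That loss of €131 beats the €195 the firm would lose by shutting down; producing recovers €64 of fixed cost.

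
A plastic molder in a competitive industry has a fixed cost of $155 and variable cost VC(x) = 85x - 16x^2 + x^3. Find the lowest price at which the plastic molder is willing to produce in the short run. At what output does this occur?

Short-run supply begins at min AVC. From VC = 85x - 16x^2 + x^3, AVC = 85 - 16x + x^2.
dAVC/dx = -16 + 2x = 0 gives x = 8. min AVC = 85 - 16·8 + 8^2 = 21.
For P < $21 the firm produces nothing.

$21 per unit, at x = 8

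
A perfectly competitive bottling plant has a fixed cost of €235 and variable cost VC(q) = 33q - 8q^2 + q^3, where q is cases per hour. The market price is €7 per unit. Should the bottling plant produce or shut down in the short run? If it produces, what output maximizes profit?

From TC, MC = TC'(q) = 33 - 16q + 3q^2 and AVC = VC/q = 33 - 8q + q^2.
The AVC parabola has its vertex at q = 8/2 = 4, where AVC = 33 - 8·4 + 4^2 = €17.
P = €7 lies below min AVC = €17; no output level covers variable cost.
Best response: produce nothing and absorb the €235 fixed cost.

Shut down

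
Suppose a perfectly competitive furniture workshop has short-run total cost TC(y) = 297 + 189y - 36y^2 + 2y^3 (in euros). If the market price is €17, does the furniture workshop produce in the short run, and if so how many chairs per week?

Shut down

Variable cost is VC = 189y - 36y^2 + 2y^3, so AVC = VC/y = 189 - 36y + 2y^2 and MC = dTC/dy = 189 - 72y + 6y^2.
AVC hits its minimum where MC = AVC, at y = 9, giving min AVC = 189 - 36·9 + 2·9^2 = €27.
With P < min AVC (€17 < €27), every unit sold adds to the loss.
Best response: produce nothing and absorb the €297 fixed cost.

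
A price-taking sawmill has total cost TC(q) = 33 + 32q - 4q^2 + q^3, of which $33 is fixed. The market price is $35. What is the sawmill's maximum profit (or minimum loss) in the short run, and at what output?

AVC = 32 - 4q + q^2; min AVC = $28 at q = 2. Since P = $35 ≥ min AVC, the firm produces.
MC = 32 - 8q + 3q^2. Setting P = MC and taking the root on the rising branch gives q* = 3.
TR = 35·3 = 105. TC = 33 + 87 = 120. Profit = 105 − 120 = -$15.
By producing, the firm covers all variable cost plus $18 of fixed cost; shutting down would lose the full $33.

Profit = -$15 at q = 3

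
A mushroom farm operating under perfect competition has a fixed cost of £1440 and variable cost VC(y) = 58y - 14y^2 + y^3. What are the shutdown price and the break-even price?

Shutdown price = £9; break-even price = £154

Shutdown price = min AVC. AVC = 58 - 14y + y^2, with vertex at y = 7 and minimum £9.
ATC = 1440/y + 58 - 14y + y^2. Setting dATC/dy = −1440/y^2 − 14 + 2y = 0 gives y = 12 (since 2·12^3 − 14·12^2 = 1440).
min ATC = 1440/12 + 58 − 14·12 + 12^2 = £154. That is the break-even price.
For £9 ≤ P < £154 the firm produces at a loss; below £9 it shuts down.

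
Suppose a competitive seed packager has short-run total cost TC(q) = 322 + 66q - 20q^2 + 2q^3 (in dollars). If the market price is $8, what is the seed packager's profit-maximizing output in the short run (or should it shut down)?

Shut down

Strip out fixed cost: VC = 66q - 20q^2 + 2q^3. Then AVC = 66 - 20q + 2q^2 and MC = 66 - 40q + 6q^2.
AVC hits its minimum where MC = AVC, at q = 5, giving min AVC = 66 - 20·5 + 2·5^2 = $16.
Since P = $8 < min AVC = $16, price fails to cover variable cost at any output.
Best response: produce nothing and absorb the $322 fixed cost.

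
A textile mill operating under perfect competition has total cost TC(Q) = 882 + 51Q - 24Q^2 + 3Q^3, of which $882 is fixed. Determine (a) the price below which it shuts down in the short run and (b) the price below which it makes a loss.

Shutdown price = min AVC. AVC = 51 - 24Q + 3Q^2, with vertex at Q = 4 and minimum $3.
ATC = 882/Q + 51 - 24Q + 3Q^2. Setting dATC/dQ = −882/Q^2 − 24 + 6Q = 0 gives Q = 7 (since 6·7^3 − 24·7^2 = 882).
min ATC = 882/7 + 51 − 24·7 + 3·7^2 = $156. That is the break-even price.
For $3 ≤ P < $156 the firm produces at a loss; below $3 it shuts down.

Shutdown price = $3; break-even price = $156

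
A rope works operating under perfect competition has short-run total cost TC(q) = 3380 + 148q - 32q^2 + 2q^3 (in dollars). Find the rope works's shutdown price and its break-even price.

Shutdown price = $20; break-even price = $330

AVC = 148 - 32q + 2q^2; minimized at q = 8, giving min AVC = $20. That is the shutdown price.
ATC = 3380/q + 148 - 32q + 2q^2. Setting dATC/dq = −3380/q^2 − 32 + 4q = 0 gives q = 13 (since 4·13^3 − 32·13^2 = 3380).
min ATC = 3380/13 + 148 − 32·13 + 2·13^2 = $330. That is the break-even price.
For $20 ≤ P < $330 the firm produces at a loss; below $20 it shuts down.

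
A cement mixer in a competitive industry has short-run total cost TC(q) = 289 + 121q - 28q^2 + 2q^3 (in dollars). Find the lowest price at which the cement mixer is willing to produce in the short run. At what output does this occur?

Short-run supply begins at min AVC. From VC = 121q - 28q^2 + 2q^3, AVC = 121 - 28q + 2q^2.
dAVC/dq = -28 + 4q = 0 gives q = 7. min AVC = 121 - 28·7 + 2·7^2 = 23.
So the shutdown price is $23.

$23 per unit, at q = 7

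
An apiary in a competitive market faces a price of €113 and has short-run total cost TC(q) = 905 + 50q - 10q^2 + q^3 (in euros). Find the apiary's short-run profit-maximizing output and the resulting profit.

Profit = -€257 at q = 9

AVC = 50 - 10q + q^2 has its minimum €25 at q = 5; price €113 clears that bar, so the firm operates.
With MC = 50 - 20q + 3q^2, P = MC on the upward-sloping part at q* = 9.
TR = 113·9 = 1017. TC = 905 + 369 = 1274. Profit = 1017 − 1274 = -€257.
By producing, the firm covers all variable cost plus €648 of fixed cost; shutting down would lose the full €905.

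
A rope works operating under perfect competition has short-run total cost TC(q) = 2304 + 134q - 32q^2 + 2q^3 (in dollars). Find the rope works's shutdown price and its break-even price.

Shutdown price = min AVC. AVC = 134 - 32q + 2q^2, with vertex at q = 8 and minimum $6.
ATC = 2304/q + 134 - 32q + 2q^2. Setting dATC/dq = −2304/q^2 − 32 + 4q = 0 gives q = 12 (since 4·12^3 − 32·12^2 = 2304).
min ATC = 2304/12 + 134 − 32·12 + 2·12^2 = $230. That is the break-even price.
Between these two prices the firm operates at a loss; above $230 it earns a profit.

Shutdown price = $6; break-even price = $230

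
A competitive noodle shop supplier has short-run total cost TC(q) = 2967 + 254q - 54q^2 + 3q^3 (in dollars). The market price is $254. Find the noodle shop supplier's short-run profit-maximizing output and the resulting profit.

AVC = 254 - 54q + 3q^2 has its minimum $11 at q = 9; price $254 clears that bar, so the firm operates.
MC = 254 - 108q + 9q^2. Setting P = MC and taking the root on the rising branch gives q* = 12.
TR = 254·12 = 3048. TC = 2967 + 456 = 3423. Profit = 3048 − 3423 = -$375.
Shutting down would mean losing the fixed cost of $2967, so operating at a loss of $375 is better by $2592.

Profit = -$375 at q = 12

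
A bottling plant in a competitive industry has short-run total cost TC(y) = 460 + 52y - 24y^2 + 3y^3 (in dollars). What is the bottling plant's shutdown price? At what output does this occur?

$4 per unit, at y = 4

The firm shuts down when price falls below the minimum of average variable cost. AVC = VC/y = 52 - 24y + 3y^2.
dAVC/dy = -24 + 6y = 0 gives y = 4. min AVC = 52 - 24·4 + 3·4^2 = 4.
For P < $4 the firm produces nothing.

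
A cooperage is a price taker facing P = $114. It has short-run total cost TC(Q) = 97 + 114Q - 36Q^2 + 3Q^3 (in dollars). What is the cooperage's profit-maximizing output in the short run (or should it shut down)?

Produce at Q = 8

Variable cost is VC = 114Q - 36Q^2 + 3Q^3, so AVC = VC/Q = 114 - 36Q + 3Q^2 and MC = dTC/dQ = 114 - 72Q + 9Q^2.
AVC hits its minimum where MC = AVC, at Q = 6, giving min AVC = 114 - 36·6 + 3·6^2 = $6.
Because $114 ≥ $6, revenue can cover variable cost; the firm operates.
P = MC gives -72Q + 9Q^2 = 0, with roots 0 and 8. Take the larger (rising MC): Q* = 8.
Check: AVC at Q = 8 is $18 ≤ P, so revenue covers variable cost.
Profit = P·Q − TC = 114·8 − 241 = $671.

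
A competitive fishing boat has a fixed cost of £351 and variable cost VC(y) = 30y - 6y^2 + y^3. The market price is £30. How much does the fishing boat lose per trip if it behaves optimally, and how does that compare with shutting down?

AVC = 30 - 6y + y^2 has its minimum £21 at y = 3; price £30 clears that bar, so the firm operates.
With MC = 30 - 12y + 3y^2, P = MC on the upward-sloping part at y* = 4.
TR = 30·4 = 120. TC = 351 + 88 = 439. Profit = 120 − 439 = -£319.
By producing, the firm covers all variable cost plus £32 of fixed cost; shutting down would lose the full £351.

Profit = -£319 at y = 4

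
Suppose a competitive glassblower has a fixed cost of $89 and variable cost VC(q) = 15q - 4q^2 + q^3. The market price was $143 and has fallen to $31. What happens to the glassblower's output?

Output falls from 8 to 4

AVC = 15 - 4q + q^2, minimized at q = 2 where min AVC = $11. MC = 15 - 8q + 3q^2.
At P = $143 ≥ min AVC, set P = MC on the rising branch: q = 8.
At P = $31 ≥ min AVC, set P = MC: q = 4. The firm stays open but cuts output.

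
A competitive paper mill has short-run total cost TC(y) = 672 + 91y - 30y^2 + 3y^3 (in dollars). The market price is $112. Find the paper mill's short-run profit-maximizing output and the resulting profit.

AVC = 91 - 30y + 3y^2 has its minimum $16 at y = 5; price $112 clears that bar, so the firm operates.
MC = 91 - 60y + 9y^2. Setting P = MC and taking the root on the rising branch gives y* = 7.
TR = 112·7 = 784. TC = 672 + 196 = 868. Profit = 784 − 868 = -$84.
That loss of $84 beats the $672 the firm would lose by shutting down; producing recovers $588 of fixed cost.

Profit = -$84 at y = 7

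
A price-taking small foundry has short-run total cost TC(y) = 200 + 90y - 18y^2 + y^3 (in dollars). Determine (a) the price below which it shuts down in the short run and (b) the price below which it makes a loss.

AVC = 90 - 18y + y^2; minimized at y = 9, giving min AVC = $9. That is the shutdown price.
ATC = 200/y + 90 - 18y + y^2. Setting dATC/dy = −200/y^2 − 18 + 2y = 0 gives y = 10 (since 2·10^3 − 18·10^2 = 200).
min ATC = 200/10 + 90 − 18·10 + 10^2 = $30. That is the break-even price.
Between these two prices the firm operates at a loss; above $30 it earns a profit.

Shutdown price = $9; break-even price = $30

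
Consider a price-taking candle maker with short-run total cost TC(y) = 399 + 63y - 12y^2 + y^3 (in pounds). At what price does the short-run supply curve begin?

£27 per unit

The shutdown price is the minimum of AVC. VC = 63y - 12y^2 + y^3, so AVC = 63 - 12y + y^2.
dAVC/dy = -12 + 2y = 0 gives y = 6. min AVC = 63 - 12·6 + 6^2 = 27.
So the shutdown price is £27.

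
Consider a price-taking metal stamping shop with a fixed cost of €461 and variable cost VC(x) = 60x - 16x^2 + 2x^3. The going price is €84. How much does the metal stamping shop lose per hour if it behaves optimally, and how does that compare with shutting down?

Profit = -€173 at x = 6

AVC = 60 - 16x + 2x^2; min AVC = €28 at x = 4. Since P = €84 ≥ min AVC, the firm produces.
MC = 60 - 32x + 6x^2. Setting P = MC and taking the root on the rising branch gives x* = 6.
TR = 84·6 = 504. TC = 461 + 216 = 677. Profit = 504 − 677 = -€173.
By producing, the firm covers all variable cost plus €288 of fixed cost; shutting down would lose the full €461.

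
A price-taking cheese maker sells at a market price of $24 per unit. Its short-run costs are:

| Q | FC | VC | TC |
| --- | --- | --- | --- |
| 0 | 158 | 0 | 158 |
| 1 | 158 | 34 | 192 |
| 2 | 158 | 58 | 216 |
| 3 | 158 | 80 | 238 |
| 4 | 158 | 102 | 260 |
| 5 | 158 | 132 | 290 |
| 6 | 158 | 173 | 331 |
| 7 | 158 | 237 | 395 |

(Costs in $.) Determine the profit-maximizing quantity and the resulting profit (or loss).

Q = 0 (shut down); profit = -$158

Tabulate TR − TC: Q=0: -158; Q=1: -168; Q=2: -168; Q=3: -166; Q=4: -164; Q=5: -170; Q=6: -187; Q=7: -227.
Profit is highest at Q = 0. Equivalently, the lowest AVC in the table is 102/4 ≈ $25.50 at Q = 4, and P = $24 falls below it — price never covers variable cost, so the firm shuts down and loses only its fixed cost.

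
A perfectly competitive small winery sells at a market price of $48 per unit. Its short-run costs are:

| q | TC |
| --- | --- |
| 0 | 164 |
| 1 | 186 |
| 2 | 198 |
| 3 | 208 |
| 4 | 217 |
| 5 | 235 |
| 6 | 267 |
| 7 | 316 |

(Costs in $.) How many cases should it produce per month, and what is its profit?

Tabulate TR − TC: q=0: -164; q=1: -138; q=2: -102; q=3: -64; q=4: -25; q=5: 5; q=6: 21; q=7: 20.
Profit is maximized at q = 6. AVC there is 103/6 = $17.17 ≤ P, so producing beats shutting down (which would give -$164).

q = 6; profit = $21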